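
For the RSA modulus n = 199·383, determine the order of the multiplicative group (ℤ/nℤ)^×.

φ(199) = 199 − 1 = 198.
φ(383) = 383 − 1 = 382.
Since φ is multiplicative, φ(76217) = 198 · 382 = 75636.

75636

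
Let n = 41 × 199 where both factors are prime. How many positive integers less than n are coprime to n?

φ(n) = (p − 1)(q − 1) = (41−1)(199−1) = 40·198 = 7920.

7920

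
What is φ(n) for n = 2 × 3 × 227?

452

φ(2) = 2 − 1 = 1.
φ(3) = 3 − 1 = 2.
φ(227) = 227 − 1 = 226.
Multiply: 1 · 2 · 226 = 452.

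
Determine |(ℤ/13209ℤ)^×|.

First factor: 13209 = 3 · 7 · 17 · 37.
φ(3) = 3 − 1 = 2.
φ(7) = 7 − 1 = 6.
φ(17) = 17 − 1 = 16.
φ(37) = 37 − 1 = 36.
Multiply: 2 · 6 · 16 · 36 = 6912.

6912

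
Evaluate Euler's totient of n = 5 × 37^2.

φ(5) = 5 − 1 = 4.
φ(37^2) = 37^2 − 37^1 = 1369 − 37 = 1332.
Since φ is multiplicative, φ(6845) = 4 · 1332 = 5328.

5328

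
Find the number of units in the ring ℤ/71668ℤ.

31680

71668 = 2^2 · 19 · 23 · 41.
φ(71668) = 71668 · (1 − 1/2) · (1 − 1/19) · (1 − 1/23) · (1 − 1/41)
       = 71668 · 15840/35834 = 31680.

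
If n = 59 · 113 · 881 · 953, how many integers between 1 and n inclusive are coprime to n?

5442088960

φ(5597566531) = 5597566531 · (1 − 1/59) · (1 − 1/113) · (1 − 1/881) · (1 − 1/953)
       = 5597566531 · 5442088960/5597566531 = 5442088960.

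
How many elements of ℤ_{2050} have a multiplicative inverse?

800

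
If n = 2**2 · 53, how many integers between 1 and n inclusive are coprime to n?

φ(2^2) = 2^1·(2−1) = 2·1 = 2.
φ(53) = 53 − 1 = 52.
Multiply: 2 · 52 = 104.

104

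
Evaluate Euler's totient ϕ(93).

First factor: 93 = 3 × 31.
φ(3) = 3 − 1 = 2.
φ(31) = 31 − 1 = 30.
φ(93) = 2 × 30 = 60.

60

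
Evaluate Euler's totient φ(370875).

184800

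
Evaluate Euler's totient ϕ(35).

24

Factor 35: 35 = 5 × 7.
φ(5) = 5 − 1 = 4.
φ(7) = 7 − 1 = 6.
φ(35) = 4 × 6 = 24.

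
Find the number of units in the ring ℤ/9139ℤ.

7776

Prime factorization: 9139 = 13 · 19 · 37.
φ(13) = 13 − 1 = 12.
φ(19) = 19 − 1 = 18.
φ(37) = 37 − 1 = 36.
Since φ is multiplicative, φ(9139) = 12 · 18 · 36 = 7776.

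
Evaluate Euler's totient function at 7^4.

φ(7^4) = 7^3·(7−1) = 343·6 = 2058.

2058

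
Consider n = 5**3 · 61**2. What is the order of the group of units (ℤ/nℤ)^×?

φ(5^3) = 5^3 − 5^2 = 125 − 25 = 100.
φ(61^2) = 61^1·(61−1) = 61·60 = 3660.
Since φ is multiplicative, φ(465125) = 100 · 3660 = 366000.

366000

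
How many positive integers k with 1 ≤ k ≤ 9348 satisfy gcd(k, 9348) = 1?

First factor: 9348 = 2^2 · 3 · 19 · 41.
φ(2^2) = 2^2 − 2^1 = 4 − 2 = 2.
φ(3) = 3 − 1 = 2.
φ(19) = 19 − 1 = 18.
φ(41) = 41 − 1 = 40.
Multiply: 2 · 2 · 18 · 40 = 2880.

2880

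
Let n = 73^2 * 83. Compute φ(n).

φ(73^2) = 73^2 − 73^1 = 5329 − 73 = 5256.
φ(83) = 83 − 1 = 82.
φ(442307) = 5256 × 82 = 430992.

430992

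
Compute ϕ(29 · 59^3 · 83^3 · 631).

2011873335766560

φ(29) = 29 − 1 = 28.
φ(59^3) = 59^2·(59−1) = 3481·58 = 201898.
φ(83^3) = 83^3 − 83^2 = 571787 − 6889 = 564898.
φ(631) = 631 − 1 = 630.
Multiply: 28 · 201898 · 564898 · 630 = 2011873335766560.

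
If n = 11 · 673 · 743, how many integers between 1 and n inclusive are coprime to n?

4986240

φ(5500429) = 5500429 · (1 − 1/11) · (1 − 1/673) · (1 − 1/743)
       = 5500429 · 4986240/5500429 = 4986240.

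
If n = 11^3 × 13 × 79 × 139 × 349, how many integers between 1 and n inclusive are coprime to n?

54390061440

φ(11^3) = 11^2·(11−1) = 121·10 = 1210.
φ(13) = 13 − 1 = 12.
φ(79) = 79 − 1 = 78.
φ(139) = 139 − 1 = 138.
φ(349) = 349 − 1 = 348.
φ(66311480807) = 1210 × 12 × 78 × 138 × 348 = 54390061440.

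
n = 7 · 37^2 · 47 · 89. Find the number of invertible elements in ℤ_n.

φ(7) = 7 − 1 = 6.
φ(37^2) = 37^1·(37−1) = 37·36 = 1332.
φ(47) = 47 − 1 = 46.
φ(89) = 89 − 1 = 88.
Since φ is multiplicative, φ(40085689) = 6 · 1332 · 46 · 88 = 32351616.

32351616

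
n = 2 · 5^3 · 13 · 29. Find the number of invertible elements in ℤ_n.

φ(2) = 2 − 1 = 1.
φ(5^3) = 5^3 − 5^2 = 125 − 25 = 100.
φ(13) = 13 − 1 = 12.
φ(29) = 29 − 1 = 28.
φ(94250) = 1 × 100 × 12 × 28 = 33600.

33600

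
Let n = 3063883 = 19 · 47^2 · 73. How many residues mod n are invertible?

2801952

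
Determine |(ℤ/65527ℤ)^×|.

65527 = 7 * 11 * 23 * 37.
φ(65527) = 65527 · (1 − 1/7) · (1 − 1/11) · (1 − 1/23) · (1 − 1/37)
       = 65527 · 47520/65527 = 47520.

47520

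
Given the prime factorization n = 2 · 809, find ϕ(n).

808

φ(2) = 2 − 1 = 1.
φ(809) = 809 − 1 = 808.
Since φ is multiplicative, φ(1618) = 1 · 808 = 808.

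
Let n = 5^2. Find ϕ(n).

20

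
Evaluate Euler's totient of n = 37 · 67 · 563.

1335312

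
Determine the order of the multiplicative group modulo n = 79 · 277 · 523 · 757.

φ(79) = 79 − 1 = 78.
φ(277) = 277 − 1 = 276.
φ(523) = 523 − 1 = 522.
φ(757) = 757 − 1 = 756.
φ(8663720413) = 78 × 276 × 522 × 756 = 8495637696.

8495637696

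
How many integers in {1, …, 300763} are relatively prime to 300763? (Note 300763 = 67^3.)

296274

φ(300763) = 300763 · (1 − 1/67)
       = 300763 · 66/67 = 296274.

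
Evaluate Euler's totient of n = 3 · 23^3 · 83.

φ(3029583) = 3029583 · (1 − 1/3) · (1 − 1/23) · (1 − 1/83)
       = 3029583 · 3608/5727 = 1908632.

1908632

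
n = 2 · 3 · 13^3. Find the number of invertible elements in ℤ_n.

φ(13182) = 13182 · (1 − 1/2) · (1 − 1/3) · (1 − 1/13)
       = 13182 · 24/78 = 4056.

4056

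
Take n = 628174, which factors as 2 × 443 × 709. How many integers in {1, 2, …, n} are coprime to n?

φ(628174) = 628174 · (1 − 1/2) · (1 − 1/443) · (1 − 1/709)
       = 628174 · 312936/628174 = 312936.

312936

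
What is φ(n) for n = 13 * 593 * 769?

φ(13) = 13 − 1 = 12.
φ(593) = 593 − 1 = 592.
φ(769) = 769 − 1 = 768.
Since φ is multiplicative, φ(5928221) = 12 · 592 · 768 = 5455872.

5455872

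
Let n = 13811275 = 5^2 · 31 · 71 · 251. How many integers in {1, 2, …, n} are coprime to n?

10500000

φ(5^2) = 5^2 − 5^1 = 25 − 5 = 20.
φ(31) = 31 − 1 = 30.
φ(71) = 71 − 1 = 70.
φ(251) = 251 − 1 = 250.
Since φ is multiplicative, φ(13811275) = 20 · 30 · 70 · 250 = 10500000.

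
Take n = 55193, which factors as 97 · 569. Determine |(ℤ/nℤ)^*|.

φ(97) = 97 − 1 = 96.
φ(569) = 569 − 1 = 568.
Since φ is multiplicative, φ(55193) = 96 · 568 = 54528.

54528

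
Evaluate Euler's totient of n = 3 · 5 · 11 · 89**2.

φ(3) = 3 − 1 = 2.
φ(5) = 5 − 1 = 4.
φ(11) = 11 − 1 = 10.
φ(89^2) = 89^2 − 89^1 = 7921 − 89 = 7832.
Multiply: 2 · 4 · 10 · 7832 = 626560.

626560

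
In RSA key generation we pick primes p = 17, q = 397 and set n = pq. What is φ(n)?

6336

φ(n) = (p − 1)(q − 1) = (17−1)(397−1) = 16·396 = 6336.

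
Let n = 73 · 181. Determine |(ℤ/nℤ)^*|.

φ(73) = 73 − 1 = 72.
φ(181) = 181 − 1 = 180.
φ(13213) = 72 × 180 = 12960.

12960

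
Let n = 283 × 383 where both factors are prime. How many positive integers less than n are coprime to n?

107724

φ(n) = (p − 1)(q − 1) = (283−1)(383−1) = 282·382 = 107724.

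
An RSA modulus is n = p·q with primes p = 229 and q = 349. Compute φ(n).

φ(pq) = (p−1)(q−1) = 228 · 348 = 79344.

79344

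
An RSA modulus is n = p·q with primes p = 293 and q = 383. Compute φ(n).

φ(112219) = 112219 · (1 − 1/293) · (1 − 1/383)
       = 112219 · 111544/112219 = 111544.

111544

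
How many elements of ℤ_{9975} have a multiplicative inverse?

Prime factorization: 9975 = 3 · 5^2 · 7 · 19.
φ(9975) = 9975 · (1 − 1/3) · (1 − 1/5) · (1 − 1/7) · (1 − 1/19)
       = 9975 · 864/1995 = 4320.

4320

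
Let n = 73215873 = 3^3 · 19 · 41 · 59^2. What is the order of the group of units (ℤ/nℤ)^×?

44349120

φ(73215873) = 73215873 · (1 − 1/3) · (1 − 1/19) · (1 − 1/41) · (1 − 1/59)
       = 73215873 · 83520/137883 = 44349120.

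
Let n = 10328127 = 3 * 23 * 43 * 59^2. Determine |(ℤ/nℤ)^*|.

φ(10328127) = 10328127 · (1 − 1/3) · (1 − 1/23) · (1 − 1/43) · (1 − 1/59)
       = 10328127 · 107184/175053 = 6323856.

6323856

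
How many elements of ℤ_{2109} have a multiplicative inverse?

First factor: 2109 = 3 × 19 × 37.
φ(3) = 3 − 1 = 2.
φ(19) = 19 − 1 = 18.
φ(37) = 37 − 1 = 36.
φ(2109) = 2 × 18 × 36 = 1296.

1296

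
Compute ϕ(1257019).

Factor 1257019: 1257019 = 23 * 31 * 41 * 43.
φ(23) = 23 − 1 = 22.
φ(31) = 31 − 1 = 30.
φ(41) = 41 − 1 = 40.
φ(43) = 43 − 1 = 42.
Multiply: 22 · 30 · 40 · 42 = 1108800.

1108800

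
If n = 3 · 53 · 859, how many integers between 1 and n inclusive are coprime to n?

φ(136581) = 136581 · (1 − 1/3) · (1 − 1/53) · (1 − 1/859)
       = 136581 · 89232/136581 = 89232.

89232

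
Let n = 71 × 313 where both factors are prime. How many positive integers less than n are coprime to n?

φ(71) = 71 − 1 = 70.
φ(313) = 313 − 1 = 312.
Multiply: 70 · 312 = 21840.

21840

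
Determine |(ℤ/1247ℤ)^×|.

1176

Prime factorization: 1247 = 29 * 43.
φ(29) = 29 − 1 = 28.
φ(43) = 43 − 1 = 42.
Multiply: 28 · 42 = 1176.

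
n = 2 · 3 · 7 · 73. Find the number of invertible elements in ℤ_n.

φ(2) = 2 − 1 = 1.
φ(3) = 3 − 1 = 2.
φ(7) = 7 − 1 = 6.
φ(73) = 73 − 1 = 72.
φ(3066) = 1 × 2 × 6 × 72 = 864.

864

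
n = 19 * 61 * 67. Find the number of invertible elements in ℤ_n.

71280

φ(19) = 19 − 1 = 18.
φ(61) = 61 − 1 = 60.
φ(67) = 67 − 1 = 66.
Since φ is multiplicative, φ(77653) = 18 · 60 · 66 = 71280.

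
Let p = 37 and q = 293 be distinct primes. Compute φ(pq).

10512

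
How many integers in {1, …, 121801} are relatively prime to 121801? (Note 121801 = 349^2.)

121452

φ(121801) = 121801 · (1 − 1/349)
       = 121801 · 348/349 = 121452.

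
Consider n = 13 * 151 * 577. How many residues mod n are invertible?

1036800

φ(13) = 13 − 1 = 12.
φ(151) = 151 − 1 = 150.
φ(577) = 577 − 1 = 576.
Since φ is multiplicative, φ(1132651) = 12 · 150 · 576 = 1036800.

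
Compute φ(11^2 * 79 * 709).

φ(6777331) = 6777331 · (1 − 1/11) · (1 − 1/79) · (1 − 1/709)
       = 6777331 · 552240/616121 = 6074640.

6074640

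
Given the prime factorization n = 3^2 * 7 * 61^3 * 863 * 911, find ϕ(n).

φ(3^2) = 3^1·(3−1) = 3·2 = 6.
φ(7) = 7 − 1 = 6.
φ(61^3) = 61^2·(61−1) = 3721·60 = 223260.
φ(863) = 863 − 1 = 862.
φ(911) = 911 − 1 = 910.
Multiply: 6 · 6 · 223260 · 862 · 910 = 6304665931200.

6304665931200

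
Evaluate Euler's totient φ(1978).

Factor 1978: 1978 = 2 * 23 * 43.
φ(1978) = 1978 · (1 − 1/2) · (1 − 1/23) · (1 − 1/43)
       = 1978 · 924/1978 = 924.

924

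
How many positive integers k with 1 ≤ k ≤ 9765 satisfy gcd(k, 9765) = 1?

4320

Factor 9765: 9765 = 3**2 · 5 · 7 · 31.
φ(3^2) = 3^1·(3−1) = 3·2 = 6.
φ(5) = 5 − 1 = 4.
φ(7) = 7 − 1 = 6.
φ(31) = 31 − 1 = 30.
Multiply: 6 · 4 · 6 · 30 = 4320.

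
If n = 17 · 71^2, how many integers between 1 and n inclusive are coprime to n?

79520

φ(85697) = 85697 · (1 − 1/17) · (1 − 1/71)
       = 85697 · 1120/1207 = 79520.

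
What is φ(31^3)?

28830

φ(29791) = 29791 · (1 − 1/31)
       = 29791 · 30/31 = 28830.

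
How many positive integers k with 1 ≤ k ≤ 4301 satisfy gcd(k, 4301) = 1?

3520

Factor 4301: 4301 = 11 × 17 × 23.
φ(11) = 11 − 1 = 10.
φ(17) = 17 − 1 = 16.
φ(23) = 23 − 1 = 22.
Since φ is multiplicative, φ(4301) = 10 · 16 · 22 = 3520.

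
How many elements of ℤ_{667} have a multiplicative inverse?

616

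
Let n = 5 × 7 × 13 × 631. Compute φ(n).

φ(5) = 5 − 1 = 4.
φ(7) = 7 − 1 = 6.
φ(13) = 13 − 1 = 12.
φ(631) = 631 − 1 = 630.
Multiply: 4 · 6 · 12 · 630 = 181440.

181440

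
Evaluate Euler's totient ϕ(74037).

44352

First factor: 74037 = 3 × 23 × 29 × 37.
φ(74037) = 74037 · (1 − 1/3) · (1 − 1/23) · (1 − 1/29) · (1 − 1/37)
       = 74037 · 44352/74037 = 44352.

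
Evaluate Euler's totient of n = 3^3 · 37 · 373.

241056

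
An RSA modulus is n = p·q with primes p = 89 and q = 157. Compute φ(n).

φ(n) = (p − 1)(q − 1) = (89−1)(157−1) = 88·156 = 13728.

13728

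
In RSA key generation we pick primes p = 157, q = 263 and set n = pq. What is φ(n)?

40872

For distinct primes, φ(pq) = (p−1)(q−1) = 156 × 262 = 40872.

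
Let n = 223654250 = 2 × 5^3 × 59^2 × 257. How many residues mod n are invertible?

φ(2) = 2 − 1 = 1.
φ(5^3) = 5^3 − 5^2 = 125 − 25 = 100.
φ(59^2) = 59^1·(59−1) = 59·58 = 3422.
φ(257) = 257 − 1 = 256.
Since φ is multiplicative, φ(223654250) = 1 · 100 · 3422 · 256 = 87603200.

87603200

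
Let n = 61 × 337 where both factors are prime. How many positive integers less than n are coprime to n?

For distinct primes, φ(pq) = (p−1)(q−1) = 60 × 336 = 20160.

20160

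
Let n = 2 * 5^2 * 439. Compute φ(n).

φ(2) = 2 − 1 = 1.
φ(5^2) = 5^2 − 5^1 = 25 − 5 = 20.
φ(439) = 439 − 1 = 438.
Since φ is multiplicative, φ(21950) = 1 · 20 · 438 = 8760.

8760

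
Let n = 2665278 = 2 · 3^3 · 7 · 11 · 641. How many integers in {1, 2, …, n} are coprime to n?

691200

φ(2665278) = 2665278 · (1 − 1/2) · (1 − 1/3) · (1 − 1/7) · (1 − 1/11) · (1 − 1/641)
       = 2665278 · 76800/296142 = 691200.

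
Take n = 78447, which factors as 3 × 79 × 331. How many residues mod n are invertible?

51480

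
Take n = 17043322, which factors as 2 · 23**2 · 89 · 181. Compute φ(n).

8015040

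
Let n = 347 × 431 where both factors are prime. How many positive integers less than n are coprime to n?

148780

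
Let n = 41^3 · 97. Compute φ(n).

6455040

φ(6685337) = 6685337 · (1 − 1/41) · (1 − 1/97)
       = 6685337 · 3840/3977 = 6455040.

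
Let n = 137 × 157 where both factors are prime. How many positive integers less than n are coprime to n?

21216

φ(137) = 137 − 1 = 136.
φ(157) = 157 − 1 = 156.
Multiply: 136 · 156 = 21216.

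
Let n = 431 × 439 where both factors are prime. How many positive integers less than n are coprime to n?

188340

For distinct primes, φ(pq) = (p−1)(q−1) = 430 × 438 = 188340.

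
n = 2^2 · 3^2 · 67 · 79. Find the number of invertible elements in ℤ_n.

φ(190548) = 190548 · (1 − 1/2) · (1 − 1/3) · (1 − 1/67) · (1 − 1/79)
       = 190548 · 10296/31758 = 61776.

61776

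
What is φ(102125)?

75600

Factor 102125: 102125 = 5^3 * 19 * 43.
φ(5^3) = 5^3 − 5^2 = 125 − 25 = 100.
φ(19) = 19 − 1 = 18.
φ(43) = 43 − 1 = 42.
φ(102125) = 100 × 18 × 42 = 75600.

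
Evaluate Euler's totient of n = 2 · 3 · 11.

φ(2) = 2 − 1 = 1.
φ(3) = 3 − 1 = 2.
φ(11) = 11 − 1 = 10.
Multiply: 1 · 2 · 10 = 20.

20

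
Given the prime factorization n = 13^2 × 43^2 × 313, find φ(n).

87901632

φ(97806553) = 97806553 · (1 − 1/13) · (1 − 1/43) · (1 − 1/313)
       = 97806553 · 157248/174967 = 87901632.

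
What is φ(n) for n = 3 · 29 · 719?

φ(3) = 3 − 1 = 2.
φ(29) = 29 − 1 = 28.
φ(719) = 719 − 1 = 718.
Multiply: 2 · 28 · 718 = 40208.

40208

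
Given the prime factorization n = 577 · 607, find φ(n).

349056

φ(350239) = 350239 · (1 − 1/577) · (1 − 1/607)
       = 350239 · 349056/350239 = 349056.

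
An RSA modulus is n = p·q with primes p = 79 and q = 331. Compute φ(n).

25740

φ(79) = 79 − 1 = 78.
φ(331) = 331 − 1 = 330.
φ(26149) = 78 × 330 = 25740.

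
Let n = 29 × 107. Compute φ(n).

2968

φ(3103) = 3103 · (1 − 1/29) · (1 − 1/107)
       = 3103 · 2968/3103 = 2968.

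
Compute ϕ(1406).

648

Factor 1406: 1406 = 2 · 19 · 37.
φ(1406) = 1406 · (1 − 1/2) · (1 − 1/19) · (1 − 1/37)
       = 1406 · 648/1406 = 648.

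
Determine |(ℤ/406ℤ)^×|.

Factor 406: 406 = 2 · 7 · 29.
φ(406) = 406 · (1 − 1/2) · (1 − 1/7) · (1 − 1/29)
       = 406 · 168/406 = 168.

168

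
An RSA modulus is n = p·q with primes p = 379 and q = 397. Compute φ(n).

149688

φ(pq) = (p−1)(q−1) = 378 · 396 = 149688.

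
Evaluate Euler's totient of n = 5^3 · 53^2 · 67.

18189600

φ(23525375) = 23525375 · (1 − 1/5) · (1 − 1/53) · (1 − 1/67)
       = 23525375 · 13728/17755 = 18189600.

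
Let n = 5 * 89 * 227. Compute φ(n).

79552

φ(5) = 5 − 1 = 4.
φ(89) = 89 − 1 = 88.
φ(227) = 227 − 1 = 226.
φ(101015) = 4 × 88 × 226 = 79552.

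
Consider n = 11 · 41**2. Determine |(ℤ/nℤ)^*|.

16400

φ(11) = 11 − 1 = 10.
φ(41^2) = 41^1·(41−1) = 41·40 = 1640.
Multiply: 10 · 1640 = 16400.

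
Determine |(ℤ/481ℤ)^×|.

481 = 13 × 37.
φ(481) = 481 · (1 − 1/13) · (1 − 1/37)
       = 481 · 432/481 = 432.

432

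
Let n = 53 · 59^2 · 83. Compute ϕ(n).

φ(53) = 53 − 1 = 52.
φ(59^2) = 59^2 − 59^1 = 3481 − 59 = 3422.
φ(83) = 83 − 1 = 82.
Multiply: 52 · 3422 · 82 = 14591408.

14591408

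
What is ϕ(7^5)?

14406

φ(7^5) = 7^4·(7−1) = 2401·6 = 14406.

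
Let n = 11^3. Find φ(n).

φ(1331) = 1331 · (1 − 1/11)
       = 1331 · 10/11 = 1210.

1210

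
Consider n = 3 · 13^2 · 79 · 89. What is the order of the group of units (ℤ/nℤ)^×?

2141568

φ(3564717) = 3564717 · (1 − 1/3) · (1 − 1/13) · (1 − 1/79) · (1 − 1/89)
       = 3564717 · 164736/274209 = 2141568.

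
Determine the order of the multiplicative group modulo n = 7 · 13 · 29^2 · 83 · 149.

709519104

φ(7) = 7 − 1 = 6.
φ(13) = 13 − 1 = 12.
φ(29^2) = 29^2 − 29^1 = 841 − 29 = 812.
φ(83) = 83 − 1 = 82.
φ(149) = 149 − 1 = 148.
φ(946458877) = 6 × 12 × 812 × 82 × 148 = 709519104.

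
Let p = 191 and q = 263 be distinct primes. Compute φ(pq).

49780

φ(50233) = 50233 · (1 − 1/191) · (1 − 1/263)
       = 50233 · 49780/50233 = 49780.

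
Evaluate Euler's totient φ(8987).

7560

8987 = 11 · 19 · 43.
φ(8987) = 8987 · (1 − 1/11) · (1 − 1/19) · (1 − 1/43)
       = 8987 · 7560/8987 = 7560.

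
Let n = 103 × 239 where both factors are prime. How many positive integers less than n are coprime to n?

φ(pq) = (p−1)(q−1) = 102 · 238 = 24276.

24276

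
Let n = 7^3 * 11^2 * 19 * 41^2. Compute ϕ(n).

φ(7^3) = 7^3 − 7^2 = 343 − 49 = 294.
φ(11^2) = 11^1·(11−1) = 11·10 = 110.
φ(19) = 19 − 1 = 18.
φ(41^2) = 41^2 − 41^1 = 1681 − 41 = 1640.
Since φ is multiplicative, φ(1325564317) = 294 · 110 · 18 · 1640 = 954676800.

954676800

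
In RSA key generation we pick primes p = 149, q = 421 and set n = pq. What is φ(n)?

φ(62729) = 62729 · (1 − 1/149) · (1 − 1/421)
       = 62729 · 62160/62729 = 62160.

62160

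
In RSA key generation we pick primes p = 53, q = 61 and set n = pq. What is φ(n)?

φ(53) = 53 − 1 = 52.
φ(61) = 61 − 1 = 60.
Since φ is multiplicative, φ(3233) = 52 · 60 = 3120.

3120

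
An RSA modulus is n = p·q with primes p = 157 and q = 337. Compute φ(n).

φ(n) = (p − 1)(q − 1) = (157−1)(337−1) = 156·336 = 52416.

52416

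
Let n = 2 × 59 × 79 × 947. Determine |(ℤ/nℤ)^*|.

φ(8827934) = 8827934 · (1 − 1/2) · (1 − 1/59) · (1 − 1/79) · (1 − 1/947)
       = 8827934 · 4279704/8827934 = 4279704.

4279704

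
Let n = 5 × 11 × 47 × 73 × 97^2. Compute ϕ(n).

φ(1775525345) = 1775525345 · (1 − 1/5) · (1 − 1/11) · (1 − 1/47) · (1 − 1/73) · (1 − 1/97)
       = 1775525345 · 12718080/18304385 = 1233653760.

1233653760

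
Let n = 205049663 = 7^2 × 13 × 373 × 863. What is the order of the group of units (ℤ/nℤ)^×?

φ(7^2) = 7^1·(7−1) = 7·6 = 42.
φ(13) = 13 − 1 = 12.
φ(373) = 373 − 1 = 372.
φ(863) = 863 − 1 = 862.
φ(205049663) = 42 × 12 × 372 × 862 = 161614656.

161614656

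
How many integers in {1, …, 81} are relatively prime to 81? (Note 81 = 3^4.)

54

φ(3^4) = 3^4 − 3^3 = 81 − 27 = 54.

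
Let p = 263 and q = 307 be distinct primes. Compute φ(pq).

80172

φ(80741) = 80741 · (1 − 1/263) · (1 − 1/307)
       = 80741 · 80172/80741 = 80172.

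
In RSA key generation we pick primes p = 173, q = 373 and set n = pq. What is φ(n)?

63984

For distinct primes, φ(pq) = (p−1)(q−1) = 172 × 372 = 63984.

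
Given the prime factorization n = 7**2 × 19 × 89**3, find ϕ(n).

526968288

φ(656326139) = 656326139 · (1 − 1/7) · (1 − 1/19) · (1 − 1/89)
       = 656326139 · 9504/11837 = 526968288.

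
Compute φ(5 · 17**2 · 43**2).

1964928

φ(5) = 5 − 1 = 4.
φ(17^2) = 17^1·(17−1) = 17·16 = 272.
φ(43^2) = 43^1·(43−1) = 43·42 = 1806.
φ(2671805) = 4 × 272 × 1806 = 1964928.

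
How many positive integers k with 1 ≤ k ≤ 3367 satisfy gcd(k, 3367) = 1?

3367 = 7 · 13 · 37.
φ(7) = 7 − 1 = 6.
φ(13) = 13 − 1 = 12.
φ(37) = 37 − 1 = 36.
Since φ is multiplicative, φ(3367) = 6 · 12 · 36 = 2592.

2592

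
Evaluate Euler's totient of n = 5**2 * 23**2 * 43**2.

18276720

φ(24453025) = 24453025 · (1 − 1/5) · (1 − 1/23) · (1 − 1/43)
       = 24453025 · 3696/4945 = 18276720.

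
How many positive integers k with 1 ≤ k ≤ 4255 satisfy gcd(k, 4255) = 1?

3168

4255 = 5 * 23 * 37.
φ(5) = 5 − 1 = 4.
φ(23) = 23 − 1 = 22.
φ(37) = 37 − 1 = 36.
Since φ is multiplicative, φ(4255) = 4 · 22 · 36 = 3168.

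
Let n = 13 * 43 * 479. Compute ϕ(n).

240912

φ(13) = 13 − 1 = 12.
φ(43) = 43 − 1 = 42.
φ(479) = 479 − 1 = 478.
Multiply: 12 · 42 · 478 = 240912.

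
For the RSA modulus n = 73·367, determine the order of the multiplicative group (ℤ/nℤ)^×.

26352

φ(73) = 73 − 1 = 72.
φ(367) = 367 − 1 = 366.
Multiply: 72 · 366 = 26352.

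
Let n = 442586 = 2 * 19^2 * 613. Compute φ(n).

φ(2) = 2 − 1 = 1.
φ(19^2) = 19^1·(19−1) = 19·18 = 342.
φ(613) = 613 − 1 = 612.
φ(442586) = 1 × 342 × 612 = 209304.

209304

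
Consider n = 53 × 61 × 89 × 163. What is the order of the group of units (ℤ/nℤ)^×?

φ(53) = 53 − 1 = 52.
φ(61) = 61 − 1 = 60.
φ(89) = 89 − 1 = 88.
φ(163) = 163 − 1 = 162.
Multiply: 52 · 60 · 88 · 162 = 44478720.

44478720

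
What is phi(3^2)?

φ(9) = 9 · (1 − 1/3)
       = 9 · 2/3 = 6.

6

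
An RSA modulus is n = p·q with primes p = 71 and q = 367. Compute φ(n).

φ(pq) = (p−1)(q−1) = 70 · 366 = 25620.

25620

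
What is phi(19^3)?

6498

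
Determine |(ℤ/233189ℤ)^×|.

188160

Factor 233189: 233189 = 11 · 17 · 29 · 43.
φ(11) = 11 − 1 = 10.
φ(17) = 17 − 1 = 16.
φ(29) = 29 − 1 = 28.
φ(43) = 43 − 1 = 42.
Multiply: 10 · 16 · 28 · 42 = 188160.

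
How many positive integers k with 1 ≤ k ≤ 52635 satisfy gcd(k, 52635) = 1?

24640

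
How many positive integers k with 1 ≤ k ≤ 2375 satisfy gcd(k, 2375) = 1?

1800

First factor: 2375 = 5^3 · 19.
φ(5^3) = 5^3 − 5^2 = 125 − 25 = 100.
φ(19) = 19 − 1 = 18.
φ(2375) = 100 × 18 = 1800.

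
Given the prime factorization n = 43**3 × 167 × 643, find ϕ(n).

8276168376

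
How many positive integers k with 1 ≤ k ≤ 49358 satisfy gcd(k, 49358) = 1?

22176

49358 = 2 · 23 · 29 · 37.
φ(49358) = 49358 · (1 − 1/2) · (1 − 1/23) · (1 − 1/29) · (1 − 1/37)
       = 49358 · 22176/49358 = 22176.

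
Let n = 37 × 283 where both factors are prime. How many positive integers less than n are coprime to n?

10152

For distinct primes, φ(pq) = (p−1)(q−1) = 36 × 282 = 10152.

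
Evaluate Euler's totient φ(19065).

9600

19065 = 3 * 5 * 31 * 41.
φ(3) = 3 − 1 = 2.
φ(5) = 5 − 1 = 4.
φ(31) = 31 − 1 = 30.
φ(41) = 41 − 1 = 40.
φ(19065) = 2 × 4 × 30 × 40 = 9600.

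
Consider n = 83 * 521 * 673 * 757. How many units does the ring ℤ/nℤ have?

21662484480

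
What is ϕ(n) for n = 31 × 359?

φ(11129) = 11129 · (1 − 1/31) · (1 − 1/359)
       = 11129 · 10740/11129 = 10740.

10740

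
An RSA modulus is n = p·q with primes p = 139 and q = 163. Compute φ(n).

φ(n) = (p − 1)(q − 1) = (139−1)(163−1) = 138·162 = 22356.

22356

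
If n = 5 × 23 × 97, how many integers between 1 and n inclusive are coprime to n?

8448

φ(5) = 5 − 1 = 4.
φ(23) = 23 − 1 = 22.
φ(97) = 97 − 1 = 96.
Multiply: 4 · 22 · 96 = 8448.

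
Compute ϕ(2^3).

4

φ(2^3) = 2^2·(2−1) = 4·1 = 4.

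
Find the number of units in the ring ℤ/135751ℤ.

100800

Factor 135751: 135751 = 7 · 11 · 41 · 43.
φ(7) = 7 − 1 = 6.
φ(11) = 11 − 1 = 10.
φ(41) = 41 − 1 = 40.
φ(43) = 43 − 1 = 42.
Multiply: 6 · 10 · 40 · 42 = 100800.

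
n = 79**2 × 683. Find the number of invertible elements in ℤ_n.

4202484

φ(79^2) = 79^1·(79−1) = 79·78 = 6162.
φ(683) = 683 − 1 = 682.
Multiply: 6162 · 682 = 4202484.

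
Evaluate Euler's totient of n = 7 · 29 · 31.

5040

φ(7) = 7 − 1 = 6.
φ(29) = 29 − 1 = 28.
φ(31) = 31 − 1 = 30.
φ(6293) = 6 × 28 × 30 = 5040.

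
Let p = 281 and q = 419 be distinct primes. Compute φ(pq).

117040

φ(n) = (p − 1)(q − 1) = (281−1)(419−1) = 280·418 = 117040.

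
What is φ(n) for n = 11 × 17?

160

φ(11) = 11 − 1 = 10.
φ(17) = 17 − 1 = 16.
φ(187) = 10 × 16 = 160.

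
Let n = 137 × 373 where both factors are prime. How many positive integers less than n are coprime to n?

φ(n) = (p − 1)(q − 1) = (137−1)(373−1) = 136·372 = 50592.

50592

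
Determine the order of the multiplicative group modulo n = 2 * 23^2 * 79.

39468

φ(83582) = 83582 · (1 − 1/2) · (1 − 1/23) · (1 − 1/79)
       = 83582 · 1716/3634 = 39468.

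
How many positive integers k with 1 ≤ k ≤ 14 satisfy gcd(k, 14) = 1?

Prime factorization: 14 = 2 * 7.
φ(14) = 14 · (1 − 1/2) · (1 − 1/7)
       = 14 · 6/14 = 6.

6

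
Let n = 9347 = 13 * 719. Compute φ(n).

φ(13) = 13 − 1 = 12.
φ(719) = 719 − 1 = 718.
Since φ is multiplicative, φ(9347) = 12 · 718 = 8616.

8616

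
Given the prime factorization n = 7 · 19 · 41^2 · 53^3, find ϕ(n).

φ(33284877521) = 33284877521 · (1 − 1/7) · (1 − 1/19) · (1 − 1/41) · (1 − 1/53)
       = 33284877521 · 224640/289009 = 25871564160.

25871564160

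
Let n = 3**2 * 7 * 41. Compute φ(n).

1440

φ(3^2) = 3^1·(3−1) = 3·2 = 6.
φ(7) = 7 − 1 = 6.
φ(41) = 41 − 1 = 40.
Since φ is multiplicative, φ(2583) = 6 · 6 · 40 = 1440.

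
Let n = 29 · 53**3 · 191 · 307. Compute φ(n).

237787018560

φ(253161318821) = 253161318821 · (1 − 1/29) · (1 − 1/53) · (1 − 1/191) · (1 − 1/307)
       = 253161318821 · 84651840/90125069 = 237787018560.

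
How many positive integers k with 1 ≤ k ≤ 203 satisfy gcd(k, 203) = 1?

Factor 203: 203 = 7 × 29.
φ(7) = 7 − 1 = 6.
φ(29) = 29 − 1 = 28.
Multiply: 6 · 28 = 168.

168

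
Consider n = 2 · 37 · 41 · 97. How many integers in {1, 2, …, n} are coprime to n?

φ(294298) = 294298 · (1 − 1/2) · (1 − 1/37) · (1 − 1/41) · (1 − 1/97)
       = 294298 · 138240/294298 = 138240.

138240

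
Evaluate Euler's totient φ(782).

352

Factor 782: 782 = 2 · 17 · 23.
φ(782) = 782 · (1 − 1/2) · (1 − 1/17) · (1 − 1/23)
       = 782 · 352/782 = 352.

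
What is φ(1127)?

924

Prime factorization: 1127 = 7^2 * 23.
φ(1127) = 1127 · (1 − 1/7) · (1 − 1/23)
       = 1127 · 132/161 = 924.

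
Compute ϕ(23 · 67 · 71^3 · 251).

128091810000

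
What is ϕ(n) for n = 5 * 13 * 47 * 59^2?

7555776

φ(5) = 5 − 1 = 4.
φ(13) = 13 − 1 = 12.
φ(47) = 47 − 1 = 46.
φ(59^2) = 59^2 − 59^1 = 3481 − 59 = 3422.
Since φ is multiplicative, φ(10634455) = 4 · 12 · 46 · 3422 = 7555776.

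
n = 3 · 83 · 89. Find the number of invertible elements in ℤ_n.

14432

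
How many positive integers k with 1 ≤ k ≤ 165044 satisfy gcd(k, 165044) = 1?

72600

Prime factorization: 165044 = 2^2 * 11^3 * 31.
φ(2^2) = 2^2 − 2^1 = 4 − 2 = 2.
φ(11^3) = 11^3 − 11^2 = 1331 − 121 = 1210.
φ(31) = 31 − 1 = 30.
φ(165044) = 2 × 1210 × 30 = 72600.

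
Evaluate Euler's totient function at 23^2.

506

φ(529) = 529 · (1 − 1/23)
       = 529 · 22/23 = 506.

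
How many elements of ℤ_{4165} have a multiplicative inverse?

2688

First factor: 4165 = 5 · 7^2 · 17.
φ(5) = 5 − 1 = 4.
φ(7^2) = 7^1·(7−1) = 7·6 = 42.
φ(17) = 17 − 1 = 16.
Since φ is multiplicative, φ(4165) = 4 · 42 · 16 = 2688.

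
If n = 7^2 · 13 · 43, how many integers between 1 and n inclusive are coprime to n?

φ(7^2) = 7^2 − 7^1 = 49 − 7 = 42.
φ(13) = 13 − 1 = 12.
φ(43) = 43 − 1 = 42.
Since φ is multiplicative, φ(27391) = 42 · 12 · 42 = 21168.

21168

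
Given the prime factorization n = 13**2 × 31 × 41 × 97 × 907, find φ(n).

16281907200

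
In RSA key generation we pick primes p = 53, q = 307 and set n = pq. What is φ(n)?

φ(16271) = 16271 · (1 − 1/53) · (1 − 1/307)
       = 16271 · 15912/16271 = 15912.

15912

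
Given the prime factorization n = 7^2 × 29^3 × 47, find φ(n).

φ(7^2) = 7^2 − 7^1 = 49 − 7 = 42.
φ(29^3) = 29^3 − 29^2 = 24389 − 841 = 23548.
φ(47) = 47 − 1 = 46.
φ(56167867) = 42 × 23548 × 46 = 45494736.

45494736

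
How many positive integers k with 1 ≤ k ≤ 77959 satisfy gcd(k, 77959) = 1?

Prime factorization: 77959 = 7^2 · 37 · 43.
φ(7^2) = 7^2 − 7^1 = 49 − 7 = 42.
φ(37) = 37 − 1 = 36.
φ(43) = 43 − 1 = 42.
φ(77959) = 42 × 36 × 42 = 63504.

63504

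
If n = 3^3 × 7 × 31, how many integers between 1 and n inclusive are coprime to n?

3240

φ(5859) = 5859 · (1 − 1/3) · (1 − 1/7) · (1 − 1/31)
       = 5859 · 360/651 = 3240.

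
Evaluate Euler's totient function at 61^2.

3660

φ(61^2) = 61^1·(61−1) = 61·60 = 3660.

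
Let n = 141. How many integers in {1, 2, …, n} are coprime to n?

Factor 141: 141 = 3 · 47.
φ(141) = 141 · (1 − 1/3) · (1 − 1/47)
       = 141 · 92/141 = 92.

92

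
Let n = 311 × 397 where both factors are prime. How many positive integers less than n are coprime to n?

122760

φ(123467) = 123467 · (1 − 1/311) · (1 − 1/397)
       = 123467 · 122760/123467 = 122760.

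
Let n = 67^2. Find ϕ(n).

4422

φ(67^2) = 67^2 − 67^1 = 4489 − 67 = 4422.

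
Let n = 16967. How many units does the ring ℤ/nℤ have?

Factor 16967: 16967 = 19^2 · 47.
φ(16967) = 16967 · (1 − 1/19) · (1 − 1/47)
       = 16967 · 828/893 = 15732.

15732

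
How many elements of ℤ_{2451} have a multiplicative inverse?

Factor 2451: 2451 = 3 · 19 · 43.
φ(2451) = 2451 · (1 − 1/3) · (1 − 1/19) · (1 − 1/43)
       = 2451 · 1512/2451 = 1512.

1512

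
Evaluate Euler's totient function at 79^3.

486798

φ(79^3) = 79^2·(79−1) = 6241·78 = 486798.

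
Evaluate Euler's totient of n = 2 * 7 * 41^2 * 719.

φ(2) = 2 − 1 = 1.
φ(7) = 7 − 1 = 6.
φ(41^2) = 41^1·(41−1) = 41·40 = 1640.
φ(719) = 719 − 1 = 718.
Since φ is multiplicative, φ(16920946) = 1 · 6 · 1640 · 718 = 7065120.

7065120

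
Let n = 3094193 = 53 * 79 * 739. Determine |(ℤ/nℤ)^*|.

2993328

φ(3094193) = 3094193 · (1 − 1/53) · (1 − 1/79) · (1 − 1/739)
       = 3094193 · 2993328/3094193 = 2993328.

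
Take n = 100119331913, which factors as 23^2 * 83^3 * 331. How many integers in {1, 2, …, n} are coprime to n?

φ(100119331913) = 100119331913 · (1 − 1/23) · (1 − 1/83) · (1 − 1/331)
       = 100119331913 · 595320/631879 = 94326668040.

94326668040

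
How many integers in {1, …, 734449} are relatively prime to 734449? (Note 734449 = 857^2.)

733592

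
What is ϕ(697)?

640

Factor 697: 697 = 17 * 41.
φ(17) = 17 − 1 = 16.
φ(41) = 41 − 1 = 40.
Multiply: 16 · 40 = 640.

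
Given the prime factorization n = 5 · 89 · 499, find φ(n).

175296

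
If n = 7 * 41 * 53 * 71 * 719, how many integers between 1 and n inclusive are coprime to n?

627244800

φ(776506339) = 776506339 · (1 − 1/7) · (1 − 1/41) · (1 − 1/53) · (1 − 1/71) · (1 − 1/719)
       = 776506339 · 627244800/776506339 = 627244800.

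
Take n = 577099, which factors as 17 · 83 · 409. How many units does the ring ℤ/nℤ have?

535296

φ(577099) = 577099 · (1 − 1/17) · (1 − 1/83) · (1 − 1/409)
       = 577099 · 535296/577099 = 535296.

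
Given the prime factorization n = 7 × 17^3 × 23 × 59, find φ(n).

φ(46668587) = 46668587 · (1 − 1/7) · (1 − 1/17) · (1 − 1/23) · (1 − 1/59)
       = 46668587 · 122496/161483 = 35401344.

35401344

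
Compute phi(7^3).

294

φ(7^3) = 7^2·(7−1) = 49·6 = 294.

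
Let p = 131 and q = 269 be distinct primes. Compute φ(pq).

φ(n) = (p − 1)(q − 1) = (131−1)(269−1) = 130·268 = 34840.

34840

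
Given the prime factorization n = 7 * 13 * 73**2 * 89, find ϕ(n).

φ(7) = 7 − 1 = 6.
φ(13) = 13 − 1 = 12.
φ(73^2) = 73^1·(73−1) = 73·72 = 5256.
φ(89) = 89 − 1 = 88.
Since φ is multiplicative, φ(43159571) = 6 · 12 · 5256 · 88 = 33302016.

33302016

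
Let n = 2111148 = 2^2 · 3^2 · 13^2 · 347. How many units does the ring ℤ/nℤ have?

647712

φ(2111148) = 2111148 · (1 − 1/2) · (1 − 1/3) · (1 − 1/13) · (1 − 1/347)
       = 2111148 · 8304/27066 = 647712.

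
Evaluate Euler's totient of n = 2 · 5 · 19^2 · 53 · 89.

φ(17028370) = 17028370 · (1 − 1/2) · (1 − 1/5) · (1 − 1/19) · (1 − 1/53) · (1 − 1/89)
       = 17028370 · 329472/896230 = 6259968.

6259968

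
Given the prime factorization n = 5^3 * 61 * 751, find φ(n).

φ(5^3) = 5^3 − 5^2 = 125 − 25 = 100.
φ(61) = 61 − 1 = 60.
φ(751) = 751 − 1 = 750.
Since φ is multiplicative, φ(5726375) = 100 · 60 · 750 = 4500000.

4500000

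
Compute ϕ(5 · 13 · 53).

φ(5) = 5 − 1 = 4.
φ(13) = 13 − 1 = 12.
φ(53) = 53 − 1 = 52.
φ(3445) = 4 × 12 × 52 = 2496.

2496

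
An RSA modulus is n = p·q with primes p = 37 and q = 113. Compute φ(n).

4032

For distinct primes, φ(pq) = (p−1)(q−1) = 36 × 112 = 4032.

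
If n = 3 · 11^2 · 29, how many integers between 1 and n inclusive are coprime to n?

φ(3) = 3 − 1 = 2.
φ(11^2) = 11^2 − 11^1 = 121 − 11 = 110.
φ(29) = 29 − 1 = 28.
φ(10527) = 2 × 110 × 28 = 6160.

6160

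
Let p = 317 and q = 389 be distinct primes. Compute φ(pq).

122608

φ(n) = (p − 1)(q − 1) = (317−1)(389−1) = 316·388 = 122608.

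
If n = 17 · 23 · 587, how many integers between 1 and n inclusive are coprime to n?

206272

φ(17) = 17 − 1 = 16.
φ(23) = 23 − 1 = 22.
φ(587) = 587 − 1 = 586.
Since φ is multiplicative, φ(229517) = 16 · 22 · 586 = 206272.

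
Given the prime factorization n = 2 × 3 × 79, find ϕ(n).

φ(2) = 2 − 1 = 1.
φ(3) = 3 − 1 = 2.
φ(79) = 79 − 1 = 78.
Multiply: 1 · 2 · 78 = 156.

156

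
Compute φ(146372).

Prime factorization: 146372 = 2^2 · 23 · 37 · 43.
φ(146372) = 146372 · (1 − 1/2) · (1 − 1/23) · (1 − 1/37) · (1 − 1/43)
       = 146372 · 33264/73186 = 66528.

66528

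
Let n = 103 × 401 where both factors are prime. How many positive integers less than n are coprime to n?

φ(n) = (p − 1)(q − 1) = (103−1)(401−1) = 102·400 = 40800.

40800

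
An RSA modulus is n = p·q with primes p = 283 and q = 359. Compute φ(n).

100956

φ(101597) = 101597 · (1 − 1/283) · (1 − 1/359)
       = 101597 · 100956/101597 = 100956.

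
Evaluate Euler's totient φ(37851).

21600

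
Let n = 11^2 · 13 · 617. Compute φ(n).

φ(11^2) = 11^1·(11−1) = 11·10 = 110.
φ(13) = 13 − 1 = 12.
φ(617) = 617 − 1 = 616.
φ(970541) = 110 × 12 × 616 = 813120.

813120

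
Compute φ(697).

640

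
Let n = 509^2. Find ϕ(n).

258572

φ(509^2) = 509^2 − 509^1 = 259081 − 509 = 258572.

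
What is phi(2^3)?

φ(8) = 8 · (1 − 1/2)
       = 8 · 1/2 = 4.

4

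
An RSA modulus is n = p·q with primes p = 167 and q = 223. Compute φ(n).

36852

φ(pq) = (p−1)(q−1) = 166 · 222 = 36852.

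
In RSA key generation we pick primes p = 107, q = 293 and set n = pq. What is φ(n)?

φ(pq) = (p−1)(q−1) = 106 · 292 = 30952.

30952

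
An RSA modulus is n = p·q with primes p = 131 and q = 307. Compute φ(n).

39780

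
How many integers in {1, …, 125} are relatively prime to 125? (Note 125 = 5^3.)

φ(5^3) = 5^2·(5−1) = 25·4 = 100.

100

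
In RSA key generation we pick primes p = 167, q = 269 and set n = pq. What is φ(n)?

44488

φ(44923) = 44923 · (1 − 1/167) · (1 − 1/269)
       = 44923 · 44488/44923 = 44488.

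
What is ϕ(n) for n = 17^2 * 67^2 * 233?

φ(302275793) = 302275793 · (1 − 1/17) · (1 − 1/67) · (1 − 1/233)
       = 302275793 · 244992/265387 = 279045888.

279045888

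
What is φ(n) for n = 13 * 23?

264

φ(13) = 13 − 1 = 12.
φ(23) = 23 − 1 = 22.
Since φ is multiplicative, φ(299) = 12 · 22 = 264.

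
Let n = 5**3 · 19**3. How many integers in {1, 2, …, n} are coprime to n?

φ(857375) = 857375 · (1 − 1/5) · (1 − 1/19)
       = 857375 · 72/95 = 649800.

649800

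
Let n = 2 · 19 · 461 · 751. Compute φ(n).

6210000

φ(13156018) = 13156018 · (1 − 1/2) · (1 − 1/19) · (1 − 1/461) · (1 − 1/751)
       = 13156018 · 6210000/13156018 = 6210000.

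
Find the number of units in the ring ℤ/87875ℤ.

Factor 87875: 87875 = 5**3 · 19 · 37.
φ(87875) = 87875 · (1 − 1/5) · (1 − 1/19) · (1 − 1/37)
       = 87875 · 2592/3515 = 64800.

64800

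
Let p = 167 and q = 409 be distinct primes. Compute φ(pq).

67728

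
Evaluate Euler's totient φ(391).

352

Factor 391: 391 = 17 * 23.
φ(17) = 17 − 1 = 16.
φ(23) = 23 − 1 = 22.
Multiply: 16 · 22 = 352.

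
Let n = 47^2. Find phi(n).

φ(2209) = 2209 · (1 − 1/47)
       = 2209 · 46/47 = 2162.

2162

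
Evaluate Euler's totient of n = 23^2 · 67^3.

149914644

φ(23^2) = 23^2 − 23^1 = 529 − 23 = 506.
φ(67^3) = 67^2·(67−1) = 4489·66 = 296274.
Multiply: 506 · 296274 = 149914644.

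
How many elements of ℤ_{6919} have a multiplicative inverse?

First factor: 6919 = 11 * 17 * 37.
φ(6919) = 6919 · (1 − 1/11) · (1 − 1/17) · (1 − 1/37)
       = 6919 · 5760/6919 = 5760.

5760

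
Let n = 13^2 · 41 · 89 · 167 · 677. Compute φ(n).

61620049920

φ(69721337179) = 69721337179 · (1 − 1/13) · (1 − 1/41) · (1 − 1/89) · (1 − 1/167) · (1 − 1/677)
       = 69721337179 · 4740003840/5363179783 = 61620049920.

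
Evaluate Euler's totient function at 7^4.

φ(7^4) = 7^3·(7−1) = 343·6 = 2058.

2058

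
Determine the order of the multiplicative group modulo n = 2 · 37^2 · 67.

φ(2) = 2 − 1 = 1.
φ(37^2) = 37^2 − 37^1 = 1369 − 37 = 1332.
φ(67) = 67 − 1 = 66.
Since φ is multiplicative, φ(183446) = 1 · 1332 · 66 = 87912.

87912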